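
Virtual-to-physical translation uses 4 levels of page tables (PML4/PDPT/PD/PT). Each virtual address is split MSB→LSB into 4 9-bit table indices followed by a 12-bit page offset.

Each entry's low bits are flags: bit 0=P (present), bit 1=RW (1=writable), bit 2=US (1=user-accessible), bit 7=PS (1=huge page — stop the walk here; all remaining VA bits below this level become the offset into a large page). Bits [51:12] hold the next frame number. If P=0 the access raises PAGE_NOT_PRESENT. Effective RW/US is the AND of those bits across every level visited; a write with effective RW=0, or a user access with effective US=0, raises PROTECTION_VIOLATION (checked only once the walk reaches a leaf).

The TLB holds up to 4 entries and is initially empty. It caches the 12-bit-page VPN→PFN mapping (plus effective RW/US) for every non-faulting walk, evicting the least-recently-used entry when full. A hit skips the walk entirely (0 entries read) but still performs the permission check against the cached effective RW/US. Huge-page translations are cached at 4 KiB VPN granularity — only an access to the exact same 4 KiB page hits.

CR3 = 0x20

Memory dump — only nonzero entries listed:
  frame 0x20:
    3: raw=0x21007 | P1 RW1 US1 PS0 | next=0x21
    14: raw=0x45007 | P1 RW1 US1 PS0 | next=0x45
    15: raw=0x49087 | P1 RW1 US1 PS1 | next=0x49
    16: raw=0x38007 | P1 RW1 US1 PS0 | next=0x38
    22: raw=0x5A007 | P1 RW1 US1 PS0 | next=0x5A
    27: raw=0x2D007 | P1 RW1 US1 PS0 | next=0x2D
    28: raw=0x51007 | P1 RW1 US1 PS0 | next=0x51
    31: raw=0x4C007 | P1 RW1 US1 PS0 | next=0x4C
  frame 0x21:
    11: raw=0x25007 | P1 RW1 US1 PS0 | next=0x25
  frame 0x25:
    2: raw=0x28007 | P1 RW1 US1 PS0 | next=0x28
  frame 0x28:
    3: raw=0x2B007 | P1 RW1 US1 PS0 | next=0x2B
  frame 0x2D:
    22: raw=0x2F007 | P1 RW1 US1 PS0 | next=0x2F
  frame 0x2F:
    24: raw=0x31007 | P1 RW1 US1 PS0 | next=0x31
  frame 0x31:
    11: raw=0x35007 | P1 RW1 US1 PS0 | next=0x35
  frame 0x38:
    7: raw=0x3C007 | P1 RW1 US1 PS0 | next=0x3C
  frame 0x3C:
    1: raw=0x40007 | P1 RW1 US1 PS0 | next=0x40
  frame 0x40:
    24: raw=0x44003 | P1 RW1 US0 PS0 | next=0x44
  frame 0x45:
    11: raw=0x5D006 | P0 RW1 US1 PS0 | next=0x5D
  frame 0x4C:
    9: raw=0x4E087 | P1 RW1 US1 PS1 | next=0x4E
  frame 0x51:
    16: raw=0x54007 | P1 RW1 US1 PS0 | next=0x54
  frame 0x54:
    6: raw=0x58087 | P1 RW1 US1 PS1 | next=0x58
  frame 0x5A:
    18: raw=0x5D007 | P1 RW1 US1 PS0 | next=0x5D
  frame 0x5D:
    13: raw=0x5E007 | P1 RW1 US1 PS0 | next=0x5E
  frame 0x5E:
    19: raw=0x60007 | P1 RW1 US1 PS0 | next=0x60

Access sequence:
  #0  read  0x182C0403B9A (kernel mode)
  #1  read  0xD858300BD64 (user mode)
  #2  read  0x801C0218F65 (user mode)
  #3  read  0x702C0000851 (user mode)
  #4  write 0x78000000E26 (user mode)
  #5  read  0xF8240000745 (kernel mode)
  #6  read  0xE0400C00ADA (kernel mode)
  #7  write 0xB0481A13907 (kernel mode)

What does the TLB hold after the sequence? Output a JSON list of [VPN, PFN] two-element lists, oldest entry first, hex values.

Walk each access:
#0 VA=0x182C0403B9A (r,kernel):
  L0: frame=0x20 idx=3 entry=0x21007 [P=1 RW=1 US=1 PS=0]
  L1: frame=0x21 idx=11 entry=0x25007 [P=1 RW=1 US=1 PS=0]
  L2: frame=0x25 idx=2 entry=0x28007 [P=1 RW=1 US=1 PS=0]
  L3: frame=0x28 idx=3 entry=0x2B007 [P=1 RW=1 US=1 PS=0]
  ⇒ phys 0x2BB9A  [4 reads]
#1 VA=0xD858300BD64 (r,user):
  L0: frame=0x20 idx=27 entry=0x2D007 [P=1 RW=1 US=1 PS=0]
  L1: frame=0x2D idx=22 entry=0x2F007 [P=1 RW=1 US=1 PS=0]
  L2: frame=0x2F idx=24 entry=0x31007 [P=1 RW=1 US=1 PS=0]
  L3: frame=0x31 idx=11 entry=0x35007 [P=1 RW=1 US=1 PS=0]
  ⇒ phys 0x35D64  [4 reads]
#2 VA=0x801C0218F65 (r,user):
  L0: frame=0x20 idx=16 entry=0x38007 [P=1 RW=1 US=1 PS=0]
  L1: frame=0x38 idx=7 entry=0x3C007 [P=1 RW=1 US=1 PS=0]
  L2: frame=0x3C idx=1 entry=0x40007 [P=1 RW=1 US=1 PS=0]
  L3: frame=0x40 idx=24 entry=0x44003 [P=1 RW=1 US=0 PS=0]
  ⇒ fault: PROTECTION_VIOLATION  — 4 lookups
#3 VA=0x702C0000851 (r,user):
  L0: frame=0x20 idx=14 entry=0x45007 [P=1 RW=1 US=1 PS=0]
  L1: frame=0x45 idx=11 entry=0x5D006 [P=0 RW=1 US=1 PS=0]
  ⇒ fault: PAGE_NOT_PRESENT  — 2 lookups
#4 VA=0x78000000E26 (w,user):
  L0: frame=0x20 idx=15 entry=0x49087 [P=1 RW=1 US=1 PS=1]
  ⇒ phys 0x49E26 (huge @L0)  [1 reads]
#5 VA=0xF8240000745 (r,kernel):
  L0: frame=0x20 idx=31 entry=0x4C007 [P=1 RW=1 US=1 PS=0]
  L1: frame=0x4C idx=9 entry=0x4E087 [P=1 RW=1 US=1 PS=1]
  ⇒ phys 0x4E745 (huge @L1)  [2 reads]
#6 VA=0xE0400C00ADA (r,kernel):
  L0: frame=0x20 idx=28 entry=0x51007 [P=1 RW=1 US=1 PS=0]
  L1: frame=0x51 idx=16 entry=0x54007 [P=1 RW=1 US=1 PS=0]
  L2: frame=0x54 idx=6 entry=0x58087 [P=1 RW=1 US=1 PS=1]
  ⇒ phys 0x58ADA (huge @L2)  [3 reads]
#7 VA=0xB0481A13907 (w,kernel):
  L0: frame=0x20 idx=22 entry=0x5A007 [P=1 RW=1 US=1 PS=0]
  L1: frame=0x5A idx=18 entry=0x5D007 [P=1 RW=1 US=1 PS=0]
  L2: frame=0x5D idx=13 entry=0x5E007 [P=1 RW=1 US=1 PS=0]
  L3: frame=0x5E idx=19 entry=0x60007 [P=1 RW=1 US=1 PS=0]
  ⇒ phys 0x60907  [4 reads]

TLB: [["0x78000000", "0x49"], ["0xF8240000", "0x4E"], ["0xE0400C00", "0x58"], ["0xB0481A13", "0x60"]]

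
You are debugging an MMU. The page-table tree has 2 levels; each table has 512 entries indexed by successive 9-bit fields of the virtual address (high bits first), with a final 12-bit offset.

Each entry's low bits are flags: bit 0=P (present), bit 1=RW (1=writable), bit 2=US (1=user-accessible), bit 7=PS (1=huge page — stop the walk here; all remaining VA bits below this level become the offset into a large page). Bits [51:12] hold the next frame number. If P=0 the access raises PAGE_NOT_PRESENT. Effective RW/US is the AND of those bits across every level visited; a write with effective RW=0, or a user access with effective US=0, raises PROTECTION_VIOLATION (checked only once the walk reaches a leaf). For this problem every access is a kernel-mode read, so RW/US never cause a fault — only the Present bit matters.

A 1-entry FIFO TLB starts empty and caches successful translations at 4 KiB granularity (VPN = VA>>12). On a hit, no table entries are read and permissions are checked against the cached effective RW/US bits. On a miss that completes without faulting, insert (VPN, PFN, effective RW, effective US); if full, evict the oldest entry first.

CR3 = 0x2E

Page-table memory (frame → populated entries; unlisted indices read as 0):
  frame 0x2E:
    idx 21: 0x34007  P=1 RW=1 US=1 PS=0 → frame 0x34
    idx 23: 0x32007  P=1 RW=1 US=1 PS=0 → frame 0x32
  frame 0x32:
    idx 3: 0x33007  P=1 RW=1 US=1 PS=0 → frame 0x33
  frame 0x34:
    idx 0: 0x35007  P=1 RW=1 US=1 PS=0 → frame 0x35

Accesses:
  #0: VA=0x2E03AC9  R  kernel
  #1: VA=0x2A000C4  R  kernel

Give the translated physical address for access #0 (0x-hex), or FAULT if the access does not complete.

Walk each access:
#0 VA=0x2E03AC9 (r,kernel):
  lvl0: tbl 0x2E, slot 23 ⇒ 0x32007 (P1/RW1/US1/PS0)
  lvl1: tbl 0x32, slot 3 ⇒ 0x33007 (P1/RW1/US1/PS0)
  ✓ 0x33AC9  — 2 lookups
#1 VA=0x2A000C4 (r,kernel):
  lvl0: tbl 0x2E, slot 21 ⇒ 0x34007 (P1/RW1/US1/PS0)
  lvl1: tbl 0x34, slot 0 ⇒ 0x35007 (P1/RW1/US1/PS0)
  ✓ 0x350C4  — 2 lookups

Access #0 PA: 0x33AC9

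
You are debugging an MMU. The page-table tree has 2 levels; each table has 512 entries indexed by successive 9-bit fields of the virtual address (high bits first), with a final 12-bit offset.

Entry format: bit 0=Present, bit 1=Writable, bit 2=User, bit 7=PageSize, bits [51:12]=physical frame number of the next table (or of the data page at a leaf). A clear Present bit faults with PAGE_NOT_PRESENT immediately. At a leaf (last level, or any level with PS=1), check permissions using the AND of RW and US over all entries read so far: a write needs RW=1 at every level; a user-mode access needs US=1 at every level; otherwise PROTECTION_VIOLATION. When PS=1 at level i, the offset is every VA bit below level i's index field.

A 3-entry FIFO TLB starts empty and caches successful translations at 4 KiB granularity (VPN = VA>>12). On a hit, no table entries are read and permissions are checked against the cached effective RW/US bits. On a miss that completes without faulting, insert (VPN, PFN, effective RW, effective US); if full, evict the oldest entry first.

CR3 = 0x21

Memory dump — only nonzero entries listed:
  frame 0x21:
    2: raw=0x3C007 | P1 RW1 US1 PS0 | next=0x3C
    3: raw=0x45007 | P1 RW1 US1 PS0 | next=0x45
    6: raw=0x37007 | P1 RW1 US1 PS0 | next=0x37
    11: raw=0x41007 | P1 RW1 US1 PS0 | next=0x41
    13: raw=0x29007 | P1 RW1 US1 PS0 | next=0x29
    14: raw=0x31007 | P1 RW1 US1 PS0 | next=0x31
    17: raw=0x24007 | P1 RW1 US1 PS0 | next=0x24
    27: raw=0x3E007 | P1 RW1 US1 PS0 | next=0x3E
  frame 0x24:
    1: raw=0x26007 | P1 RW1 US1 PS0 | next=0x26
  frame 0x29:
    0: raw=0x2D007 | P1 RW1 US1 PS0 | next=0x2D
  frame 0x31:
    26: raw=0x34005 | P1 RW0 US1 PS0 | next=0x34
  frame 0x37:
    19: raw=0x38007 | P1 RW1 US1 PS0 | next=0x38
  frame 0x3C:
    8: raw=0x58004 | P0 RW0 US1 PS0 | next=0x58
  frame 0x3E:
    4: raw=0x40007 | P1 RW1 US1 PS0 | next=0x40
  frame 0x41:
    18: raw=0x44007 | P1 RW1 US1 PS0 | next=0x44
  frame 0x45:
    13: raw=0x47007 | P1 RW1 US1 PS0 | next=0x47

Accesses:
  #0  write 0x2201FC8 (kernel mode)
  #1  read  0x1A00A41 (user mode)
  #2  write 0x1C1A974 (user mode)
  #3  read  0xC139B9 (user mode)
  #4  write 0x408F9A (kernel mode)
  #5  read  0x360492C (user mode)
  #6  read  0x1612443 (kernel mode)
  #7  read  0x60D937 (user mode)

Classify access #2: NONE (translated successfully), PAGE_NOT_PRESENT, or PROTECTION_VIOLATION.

Walk each access:
#0 VA=0x2201FC8 (w,kernel):
  L0: frame=0x21 idx=17 entry=0x24007 [P=1 RW=1 US=1 PS=0]
  L1: frame=0x24 idx=1 entry=0x26007 [P=1 RW=1 US=1 PS=0]
  ⇒ phys 0x26FC8  [2 reads]
#1 VA=0x1A00A41 (r,user):
  L0: frame=0x21 idx=13 entry=0x29007 [P=1 RW=1 US=1 PS=0]
  L1: frame=0x29 idx=0 entry=0x2D007 [P=1 RW=1 US=1 PS=0]
  ⇒ phys 0x2DA41  [2 reads]
#2 VA=0x1C1A974 (w,user):
  L0: frame=0x21 idx=14 entry=0x31007 [P=1 RW=1 US=1 PS=0]
  L1: frame=0x31 idx=26 entry=0x34005 [P=1 RW=0 US=1 PS=0]
  → PROTECTION_VIOLATION  (2 entries read)
#3 VA=0xC139B9 (r,user):
  L0: frame=0x21 idx=6 entry=0x37007 [P=1 RW=1 US=1 PS=0]
  L1: frame=0x37 idx=19 entry=0x38007 [P=1 RW=1 US=1 PS=0]
  ⇒ phys 0x389B9  [2 reads]
#4 VA=0x408F9A (w,kernel):
  L0: frame=0x21 idx=2 entry=0x3C007 [P=1 RW=1 US=1 PS=0]
  L1: frame=0x3C idx=8 entry=0x58004 [P=0 RW=0 US=1 PS=0]
  → PAGE_NOT_PRESENT  (2 entries read)
#5 VA=0x360492C (r,user):
  L0: frame=0x21 idx=27 entry=0x3E007 [P=1 RW=1 US=1 PS=0]
  L1: frame=0x3E idx=4 entry=0x40007 [P=1 RW=1 US=1 PS=0]
  ⇒ phys 0x4092C  [2 reads]
#6 VA=0x1612443 (r,kernel):
  L0: frame=0x21 idx=11 entry=0x41007 [P=1 RW=1 US=1 PS=0]
  L1: frame=0x41 idx=18 entry=0x44007 [P=1 RW=1 US=1 PS=0]
  ⇒ phys 0x44443  [2 reads]
#7 VA=0x60D937 (r,user):
  L0: frame=0x21 idx=3 entry=0x45007 [P=1 RW=1 US=1 PS=0]
  L1: frame=0x45 idx=13 entry=0x47007 [P=1 RW=1 US=1 PS=0]
  ⇒ phys 0x47937  [2 reads]

Access #2 fault: PROTECTION_VIOLATION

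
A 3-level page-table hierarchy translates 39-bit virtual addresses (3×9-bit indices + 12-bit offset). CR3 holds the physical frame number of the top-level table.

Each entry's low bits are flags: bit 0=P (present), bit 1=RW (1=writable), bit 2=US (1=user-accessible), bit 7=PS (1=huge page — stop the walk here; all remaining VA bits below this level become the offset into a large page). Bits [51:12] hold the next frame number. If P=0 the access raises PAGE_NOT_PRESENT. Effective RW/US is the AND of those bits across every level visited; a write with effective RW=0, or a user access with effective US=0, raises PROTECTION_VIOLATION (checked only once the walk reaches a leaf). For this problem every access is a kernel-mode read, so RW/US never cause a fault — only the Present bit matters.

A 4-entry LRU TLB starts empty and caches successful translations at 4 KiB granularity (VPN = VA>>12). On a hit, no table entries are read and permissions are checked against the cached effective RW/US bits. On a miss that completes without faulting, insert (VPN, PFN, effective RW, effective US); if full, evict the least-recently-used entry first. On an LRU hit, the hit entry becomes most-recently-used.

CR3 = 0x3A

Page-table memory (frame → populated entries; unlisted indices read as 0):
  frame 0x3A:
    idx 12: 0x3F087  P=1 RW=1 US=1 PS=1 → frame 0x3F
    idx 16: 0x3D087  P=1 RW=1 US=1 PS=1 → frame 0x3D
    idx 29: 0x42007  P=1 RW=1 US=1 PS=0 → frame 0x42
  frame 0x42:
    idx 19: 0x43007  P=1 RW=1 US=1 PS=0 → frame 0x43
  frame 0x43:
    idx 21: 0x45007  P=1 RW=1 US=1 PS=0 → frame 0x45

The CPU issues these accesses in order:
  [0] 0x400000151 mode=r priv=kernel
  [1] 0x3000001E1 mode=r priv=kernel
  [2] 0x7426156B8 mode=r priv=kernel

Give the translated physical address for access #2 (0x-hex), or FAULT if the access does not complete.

Trace:
#0 VA=0x400000151 (r,kernel):
  [0] read 0x3A idx=16: raw=0x3D087 flags P=1 W=1 U=1 S=1
  ✓ 0x3D151 (huge @L0)  — 1 lookups
#1 VA=0x3000001E1 (r,kernel):
  [0] read 0x3A idx=12: raw=0x3F087 flags P=1 W=1 U=1 S=1
  ✓ 0x3F1E1 (huge @L0)  — 1 lookups
#2 VA=0x7426156B8 (r,kernel):
  [0] read 0x3A idx=29: raw=0x42007 flags P=1 W=1 U=1 S=0
  [1] read 0x42 idx=19: raw=0x43007 flags P=1 W=1 U=1 S=0
  [2] read 0x43 idx=21: raw=0x45007 flags P=1 W=1 U=1 S=0
  ✓ 0x456B8  — 3 lookups

Access #2 PA: 0x456B8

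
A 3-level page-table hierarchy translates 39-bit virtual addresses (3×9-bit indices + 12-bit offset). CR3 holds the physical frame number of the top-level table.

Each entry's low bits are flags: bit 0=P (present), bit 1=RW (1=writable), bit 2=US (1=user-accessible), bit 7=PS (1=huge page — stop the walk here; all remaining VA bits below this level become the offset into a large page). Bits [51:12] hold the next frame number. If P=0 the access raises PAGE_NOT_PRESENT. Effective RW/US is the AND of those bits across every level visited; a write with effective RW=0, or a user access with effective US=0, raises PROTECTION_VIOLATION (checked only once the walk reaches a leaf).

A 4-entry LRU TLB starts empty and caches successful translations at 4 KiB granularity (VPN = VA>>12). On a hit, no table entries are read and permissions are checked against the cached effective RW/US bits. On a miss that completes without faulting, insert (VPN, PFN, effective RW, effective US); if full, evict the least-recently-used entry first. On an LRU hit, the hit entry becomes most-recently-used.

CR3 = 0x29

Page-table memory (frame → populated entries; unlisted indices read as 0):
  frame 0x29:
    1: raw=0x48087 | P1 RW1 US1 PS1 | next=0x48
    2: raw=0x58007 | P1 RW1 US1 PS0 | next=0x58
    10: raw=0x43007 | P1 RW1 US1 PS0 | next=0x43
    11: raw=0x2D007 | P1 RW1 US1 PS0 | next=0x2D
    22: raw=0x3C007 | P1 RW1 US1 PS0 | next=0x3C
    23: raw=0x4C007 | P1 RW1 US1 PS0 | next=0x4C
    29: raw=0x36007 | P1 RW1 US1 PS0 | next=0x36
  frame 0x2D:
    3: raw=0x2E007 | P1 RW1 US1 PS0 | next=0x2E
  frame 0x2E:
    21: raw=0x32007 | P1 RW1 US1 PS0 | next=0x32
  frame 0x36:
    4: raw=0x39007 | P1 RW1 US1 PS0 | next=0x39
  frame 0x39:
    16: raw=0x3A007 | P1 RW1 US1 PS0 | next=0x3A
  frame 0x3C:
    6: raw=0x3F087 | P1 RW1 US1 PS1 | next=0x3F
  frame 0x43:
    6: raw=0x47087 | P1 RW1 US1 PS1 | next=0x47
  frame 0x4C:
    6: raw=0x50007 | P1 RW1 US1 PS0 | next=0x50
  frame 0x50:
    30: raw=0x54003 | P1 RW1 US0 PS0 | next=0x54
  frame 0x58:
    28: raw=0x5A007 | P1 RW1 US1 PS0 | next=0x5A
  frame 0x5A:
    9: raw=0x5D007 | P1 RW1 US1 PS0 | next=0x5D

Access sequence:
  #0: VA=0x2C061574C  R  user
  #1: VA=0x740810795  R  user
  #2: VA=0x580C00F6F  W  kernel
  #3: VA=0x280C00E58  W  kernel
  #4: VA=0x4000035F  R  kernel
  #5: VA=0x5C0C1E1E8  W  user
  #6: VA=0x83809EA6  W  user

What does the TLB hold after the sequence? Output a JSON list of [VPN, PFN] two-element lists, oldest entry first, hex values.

Trace:
#0 VA=0x2C061574C (r,user):
  L0 @0x29[11] → 0x2D007  P=1,RW=1,US=1,PS=0
  L1 @0x2D[3] → 0x2E007  P=1,RW=1,US=1,PS=0
  L2 @0x2E[21] → 0x32007  P=1,RW=1,US=1,PS=0
  ⇒ phys 0x3274C  [3 reads]
#1 VA=0x740810795 (r,user):
  L0 @0x29[29] → 0x36007  P=1,RW=1,US=1,PS=0
  L1 @0x36[4] → 0x39007  P=1,RW=1,US=1,PS=0
  L2 @0x39[16] → 0x3A007  P=1,RW=1,US=1,PS=0
  ⇒ phys 0x3A795  [3 reads]
#2 VA=0x580C00F6F (w,kernel):
  L0 @0x29[22] → 0x3C007  P=1,RW=1,US=1,PS=0
  L1 @0x3C[6] → 0x3F087  P=1,RW=1,US=1,PS=1
  ⇒ phys 0x3FF6F (huge @L1)  [2 reads]
#3 VA=0x280C00E58 (w,kernel):
  L0 @0x29[10] → 0x43007  P=1,RW=1,US=1,PS=0
  L1 @0x43[6] → 0x47087  P=1,RW=1,US=1,PS=1
  ⇒ phys 0x47E58 (huge @L1)  [2 reads]
#4 VA=0x4000035F (r,kernel):
  L0 @0x29[1] → 0x48087  P=1,RW=1,US=1,PS=1
  ⇒ phys 0x4835F (huge @L0)  [1 reads]
#5 VA=0x5C0C1E1E8 (w,user):
  L0 @0x29[23] → 0x4C007  P=1,RW=1,US=1,PS=0
  L1 @0x4C[6] → 0x50007  P=1,RW=1,US=1,PS=0
  L2 @0x50[30] → 0x54003  P=1,RW=1,US=0,PS=0
  → PROTECTION_VIOLATION  (3 entries read)
#6 VA=0x83809EA6 (w,user):
  L0 @0x29[2] → 0x58007  P=1,RW=1,US=1,PS=0
  L1 @0x58[28] → 0x5A007  P=1,RW=1,US=1,PS=0
  L2 @0x5A[9] → 0x5D007  P=1,RW=1,US=1,PS=0
  ⇒ phys 0x5DEA6  [3 reads]

TLB: [["0x580C00", "0x3F"], ["0x280C00", "0x47"], ["0x40000", "0x48"], ["0x83809", "0x5D"]]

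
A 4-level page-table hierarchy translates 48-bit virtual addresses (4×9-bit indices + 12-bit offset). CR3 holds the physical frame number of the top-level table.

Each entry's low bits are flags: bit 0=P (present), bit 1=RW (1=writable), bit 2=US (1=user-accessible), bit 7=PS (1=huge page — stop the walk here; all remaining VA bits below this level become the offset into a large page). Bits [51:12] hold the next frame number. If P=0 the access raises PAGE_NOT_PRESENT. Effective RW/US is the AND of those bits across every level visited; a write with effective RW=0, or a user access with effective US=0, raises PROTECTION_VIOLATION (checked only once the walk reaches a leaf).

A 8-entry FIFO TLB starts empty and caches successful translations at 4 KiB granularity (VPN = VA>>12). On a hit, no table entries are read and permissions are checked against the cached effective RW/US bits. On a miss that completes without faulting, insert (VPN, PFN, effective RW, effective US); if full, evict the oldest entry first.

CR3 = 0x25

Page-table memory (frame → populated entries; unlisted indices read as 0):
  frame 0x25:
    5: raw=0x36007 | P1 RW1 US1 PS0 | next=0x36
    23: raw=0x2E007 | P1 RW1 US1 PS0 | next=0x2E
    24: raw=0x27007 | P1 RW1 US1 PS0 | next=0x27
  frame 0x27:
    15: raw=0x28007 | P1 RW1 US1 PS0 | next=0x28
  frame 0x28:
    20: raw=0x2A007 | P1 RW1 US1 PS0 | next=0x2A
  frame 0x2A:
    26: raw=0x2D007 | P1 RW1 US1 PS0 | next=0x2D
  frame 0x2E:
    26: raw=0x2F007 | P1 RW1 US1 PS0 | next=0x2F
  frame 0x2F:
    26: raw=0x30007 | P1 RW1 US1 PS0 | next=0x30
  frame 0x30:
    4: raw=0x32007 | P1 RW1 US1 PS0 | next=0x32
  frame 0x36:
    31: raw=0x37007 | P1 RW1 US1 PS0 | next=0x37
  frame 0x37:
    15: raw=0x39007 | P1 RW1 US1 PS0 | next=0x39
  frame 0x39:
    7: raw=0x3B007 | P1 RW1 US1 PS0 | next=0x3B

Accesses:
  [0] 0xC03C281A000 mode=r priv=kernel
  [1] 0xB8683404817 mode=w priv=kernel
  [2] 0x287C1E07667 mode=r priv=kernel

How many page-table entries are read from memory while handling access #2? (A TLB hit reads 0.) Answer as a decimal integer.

Per-access translation:
#0 VA=0xC03C281A000 (r,kernel):
  L0 @0x25[24] → 0x27007  P=1,RW=1,US=1,PS=0
  L1 @0x27[15] → 0x28007  P=1,RW=1,US=1,PS=0
  L2 @0x28[20] → 0x2A007  P=1,RW=1,US=1,PS=0
  L3 @0x2A[26] → 0x2D007  P=1,RW=1,US=1,PS=0
  ✓ 0x2D000  — 4 lookups
#1 VA=0xB8683404817 (w,kernel):
  L0 @0x25[23] → 0x2E007  P=1,RW=1,US=1,PS=0
  L1 @0x2E[26] → 0x2F007  P=1,RW=1,US=1,PS=0
  L2 @0x2F[26] → 0x30007  P=1,RW=1,US=1,PS=0
  L3 @0x30[4] → 0x32007  P=1,RW=1,US=1,PS=0
  ✓ 0x32817  — 4 lookups
#2 VA=0x287C1E07667 (r,kernel):
  L0 @0x25[5] → 0x36007  P=1,RW=1,US=1,PS=0
  L1 @0x36[31] → 0x37007  P=1,RW=1,US=1,PS=0
  L2 @0x37[15] → 0x39007  P=1,RW=1,US=1,PS=0
  L3 @0x39[7] → 0x3B007  P=1,RW=1,US=1,PS=0
  ✓ 0x3B667  — 4 lookups

Entries read for #2: 4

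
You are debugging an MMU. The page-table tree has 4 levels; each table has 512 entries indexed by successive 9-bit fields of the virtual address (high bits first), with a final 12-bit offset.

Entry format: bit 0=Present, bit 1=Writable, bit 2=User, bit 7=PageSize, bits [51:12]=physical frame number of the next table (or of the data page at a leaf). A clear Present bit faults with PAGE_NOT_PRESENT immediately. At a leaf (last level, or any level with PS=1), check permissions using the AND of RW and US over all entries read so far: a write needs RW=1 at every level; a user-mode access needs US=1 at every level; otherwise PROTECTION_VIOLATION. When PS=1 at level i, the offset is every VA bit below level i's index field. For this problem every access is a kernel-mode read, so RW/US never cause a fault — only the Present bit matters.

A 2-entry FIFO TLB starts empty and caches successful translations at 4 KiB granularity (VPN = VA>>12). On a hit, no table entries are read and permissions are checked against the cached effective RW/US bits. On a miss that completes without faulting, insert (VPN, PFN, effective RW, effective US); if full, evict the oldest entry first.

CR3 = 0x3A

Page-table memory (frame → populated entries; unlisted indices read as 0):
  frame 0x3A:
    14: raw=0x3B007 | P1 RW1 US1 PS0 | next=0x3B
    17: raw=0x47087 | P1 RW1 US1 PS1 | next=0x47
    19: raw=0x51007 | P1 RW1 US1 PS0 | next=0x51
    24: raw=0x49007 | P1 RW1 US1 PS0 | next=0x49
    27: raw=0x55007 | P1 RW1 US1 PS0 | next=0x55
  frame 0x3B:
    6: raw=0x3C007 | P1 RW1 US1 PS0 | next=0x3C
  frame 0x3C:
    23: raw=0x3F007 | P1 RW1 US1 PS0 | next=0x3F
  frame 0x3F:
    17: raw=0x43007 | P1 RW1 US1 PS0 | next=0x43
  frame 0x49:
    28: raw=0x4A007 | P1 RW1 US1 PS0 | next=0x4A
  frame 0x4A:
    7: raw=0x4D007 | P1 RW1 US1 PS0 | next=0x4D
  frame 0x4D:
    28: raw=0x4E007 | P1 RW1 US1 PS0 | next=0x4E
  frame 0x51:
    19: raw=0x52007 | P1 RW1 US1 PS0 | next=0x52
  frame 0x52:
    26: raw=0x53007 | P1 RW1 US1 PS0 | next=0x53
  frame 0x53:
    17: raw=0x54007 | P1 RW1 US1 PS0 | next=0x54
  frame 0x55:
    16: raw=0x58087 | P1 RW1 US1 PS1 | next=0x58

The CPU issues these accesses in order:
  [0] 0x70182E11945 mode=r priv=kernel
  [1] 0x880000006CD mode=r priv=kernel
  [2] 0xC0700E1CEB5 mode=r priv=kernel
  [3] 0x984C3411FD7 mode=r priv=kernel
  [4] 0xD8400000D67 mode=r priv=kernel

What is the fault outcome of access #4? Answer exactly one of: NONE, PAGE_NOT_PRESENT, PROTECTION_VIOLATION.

Trace:
#0 VA=0x70182E11945 (r,kernel):
  [0] read 0x3A idx=14: raw=0x3B007 flags P=1 W=1 U=1 S=0
  [1] read 0x3B idx=6: raw=0x3C007 flags P=1 W=1 U=1 S=0
  [2] read 0x3C idx=23: raw=0x3F007 flags P=1 W=1 U=1 S=0
  [3] read 0x3F idx=17: raw=0x43007 flags P=1 W=1 U=1 S=0
  → PA=0x43945  (4 entries read)
#1 VA=0x880000006CD (r,kernel):
  [0] read 0x3A idx=17: raw=0x47087 flags P=1 W=1 U=1 S=1
  → PA=0x476CD (huge @L0)  (1 entries read)
#2 VA=0xC0700E1CEB5 (r,kernel):
  [0] read 0x3A idx=24: raw=0x49007 flags P=1 W=1 U=1 S=0
  [1] read 0x49 idx=28: raw=0x4A007 flags P=1 W=1 U=1 S=0
  [2] read 0x4A idx=7: raw=0x4D007 flags P=1 W=1 U=1 S=0
  [3] read 0x4D idx=28: raw=0x4E007 flags P=1 W=1 U=1 S=0
  → PA=0x4EEB5  (4 entries read)
#3 VA=0x984C3411FD7 (r,kernel):
  [0] read 0x3A idx=19: raw=0x51007 flags P=1 W=1 U=1 S=0
  [1] read 0x51 idx=19: raw=0x52007 flags P=1 W=1 U=1 S=0
  [2] read 0x52 idx=26: raw=0x53007 flags P=1 W=1 U=1 S=0
  [3] read 0x53 idx=17: raw=0x54007 flags P=1 W=1 U=1 S=0
  → PA=0x54FD7  (4 entries read)
#4 VA=0xD8400000D67 (r,kernel):
  [0] read 0x3A idx=27: raw=0x55007 flags P=1 W=1 U=1 S=0
  [1] read 0x55 idx=16: raw=0x58087 flags P=1 W=1 U=1 S=1
  → PA=0x58D67 (huge @L1)  (2 entries read)

Access #4 fault: NONE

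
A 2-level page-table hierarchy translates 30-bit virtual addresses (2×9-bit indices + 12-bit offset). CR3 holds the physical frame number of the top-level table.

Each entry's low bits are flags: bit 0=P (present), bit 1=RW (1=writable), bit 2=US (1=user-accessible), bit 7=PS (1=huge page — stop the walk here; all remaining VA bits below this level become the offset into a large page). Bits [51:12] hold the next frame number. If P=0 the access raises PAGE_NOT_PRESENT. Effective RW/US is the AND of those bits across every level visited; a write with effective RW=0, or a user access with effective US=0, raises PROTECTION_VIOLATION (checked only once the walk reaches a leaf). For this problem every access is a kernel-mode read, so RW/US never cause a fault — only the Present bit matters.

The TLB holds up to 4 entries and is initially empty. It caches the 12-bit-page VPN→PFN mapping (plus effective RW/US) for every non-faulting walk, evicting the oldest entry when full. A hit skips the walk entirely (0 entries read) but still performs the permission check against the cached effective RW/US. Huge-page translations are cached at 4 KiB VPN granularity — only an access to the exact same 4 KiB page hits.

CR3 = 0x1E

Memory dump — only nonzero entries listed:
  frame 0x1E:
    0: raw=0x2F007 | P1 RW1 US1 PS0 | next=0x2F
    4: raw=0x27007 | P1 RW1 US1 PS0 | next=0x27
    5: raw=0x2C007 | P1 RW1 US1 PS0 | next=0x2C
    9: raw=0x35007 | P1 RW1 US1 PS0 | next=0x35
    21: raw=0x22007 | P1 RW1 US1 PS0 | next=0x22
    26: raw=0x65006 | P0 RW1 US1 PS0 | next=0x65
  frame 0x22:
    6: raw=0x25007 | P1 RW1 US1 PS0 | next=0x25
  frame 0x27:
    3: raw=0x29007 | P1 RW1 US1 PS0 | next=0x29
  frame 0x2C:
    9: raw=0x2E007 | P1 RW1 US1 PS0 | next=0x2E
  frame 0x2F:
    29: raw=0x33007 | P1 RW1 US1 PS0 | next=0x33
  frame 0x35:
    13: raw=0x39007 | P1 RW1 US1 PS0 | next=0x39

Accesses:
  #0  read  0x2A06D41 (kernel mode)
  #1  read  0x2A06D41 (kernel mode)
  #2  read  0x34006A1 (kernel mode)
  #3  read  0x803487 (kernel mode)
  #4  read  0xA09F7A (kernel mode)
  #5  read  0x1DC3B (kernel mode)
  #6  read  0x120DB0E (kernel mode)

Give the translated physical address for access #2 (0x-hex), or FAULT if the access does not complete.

Trace:
#0 VA=0x2A06D41 (r,kernel):
  lvl0: tbl 0x1E, slot 21 ⇒ 0x22007 (P1/RW1/US1/PS0)
  lvl1: tbl 0x22, slot 6 ⇒ 0x25007 (P1/RW1/US1/PS0)
  ✓ 0x25D41  — 2 lookups
#1 VA=0x2A06D41 (r,kernel):
  TLB hit vpn=0x2A06 → PA=0x25D41
#2 VA=0x34006A1 (r,kernel):
  lvl0: tbl 0x1E, slot 26 ⇒ 0x65006 (P0/RW1/US1/PS0)
  → PAGE_NOT_PRESENT  (1 entries read)
#3 VA=0x803487 (r,kernel):
  lvl0: tbl 0x1E, slot 4 ⇒ 0x27007 (P1/RW1/US1/PS0)
  lvl1: tbl 0x27, slot 3 ⇒ 0x29007 (P1/RW1/US1/PS0)
  ✓ 0x29487  — 2 lookups
#4 VA=0xA09F7A (r,kernel):
  lvl0: tbl 0x1E, slot 5 ⇒ 0x2C007 (P1/RW1/US1/PS0)
  lvl1: tbl 0x2C, slot 9 ⇒ 0x2E007 (P1/RW1/US1/PS0)
  ✓ 0x2EF7A  — 2 lookups
#5 VA=0x1DC3B (r,kernel):
  lvl0: tbl 0x1E, slot 0 ⇒ 0x2F007 (P1/RW1/US1/PS0)
  lvl1: tbl 0x2F, slot 29 ⇒ 0x33007 (P1/RW1/US1/PS0)
  ✓ 0x33C3B  — 2 lookups
#6 VA=0x120DB0E (r,kernel):
  lvl0: tbl 0x1E, slot 9 ⇒ 0x35007 (P1/RW1/US1/PS0)
  lvl1: tbl 0x35, slot 13 ⇒ 0x39007 (P1/RW1/US1/PS0)
  ✓ 0x39B0E  — 2 lookups

Access #2 PA: FAULT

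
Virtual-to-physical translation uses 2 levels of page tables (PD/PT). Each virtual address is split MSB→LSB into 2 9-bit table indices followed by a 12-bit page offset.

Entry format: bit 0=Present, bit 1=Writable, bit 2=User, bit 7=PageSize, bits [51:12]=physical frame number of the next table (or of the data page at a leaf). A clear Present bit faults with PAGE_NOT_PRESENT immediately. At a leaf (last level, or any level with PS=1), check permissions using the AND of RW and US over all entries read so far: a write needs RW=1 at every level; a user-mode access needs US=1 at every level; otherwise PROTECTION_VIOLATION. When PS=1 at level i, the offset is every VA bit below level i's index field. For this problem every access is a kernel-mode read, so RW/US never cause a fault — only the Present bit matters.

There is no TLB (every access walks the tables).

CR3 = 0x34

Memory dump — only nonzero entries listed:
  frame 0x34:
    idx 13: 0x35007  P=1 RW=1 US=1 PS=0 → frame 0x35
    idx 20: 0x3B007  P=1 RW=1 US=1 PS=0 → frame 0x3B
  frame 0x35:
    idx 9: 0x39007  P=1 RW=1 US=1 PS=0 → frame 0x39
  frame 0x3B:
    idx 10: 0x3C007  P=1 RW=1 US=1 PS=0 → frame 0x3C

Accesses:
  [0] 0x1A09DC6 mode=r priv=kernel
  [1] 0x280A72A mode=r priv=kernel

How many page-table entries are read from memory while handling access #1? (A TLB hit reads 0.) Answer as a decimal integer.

Trace:
#0 VA=0x1A09DC6 (r,kernel):
  [0] read 0x34 idx=13: raw=0x35007 flags P=1 W=1 U=1 S=0
  [1] read 0x35 idx=9: raw=0x39007 flags P=1 W=1 U=1 S=0
  ✓ 0x39DC6  — 2 lookups
#1 VA=0x280A72A (r,kernel):
  [0] read 0x34 idx=20: raw=0x3B007 flags P=1 W=1 U=1 S=0
  [1] read 0x3B idx=10: raw=0x3C007 flags P=1 W=1 U=1 S=0
  ✓ 0x3C72A  — 2 lookups

Entries read for #1: 2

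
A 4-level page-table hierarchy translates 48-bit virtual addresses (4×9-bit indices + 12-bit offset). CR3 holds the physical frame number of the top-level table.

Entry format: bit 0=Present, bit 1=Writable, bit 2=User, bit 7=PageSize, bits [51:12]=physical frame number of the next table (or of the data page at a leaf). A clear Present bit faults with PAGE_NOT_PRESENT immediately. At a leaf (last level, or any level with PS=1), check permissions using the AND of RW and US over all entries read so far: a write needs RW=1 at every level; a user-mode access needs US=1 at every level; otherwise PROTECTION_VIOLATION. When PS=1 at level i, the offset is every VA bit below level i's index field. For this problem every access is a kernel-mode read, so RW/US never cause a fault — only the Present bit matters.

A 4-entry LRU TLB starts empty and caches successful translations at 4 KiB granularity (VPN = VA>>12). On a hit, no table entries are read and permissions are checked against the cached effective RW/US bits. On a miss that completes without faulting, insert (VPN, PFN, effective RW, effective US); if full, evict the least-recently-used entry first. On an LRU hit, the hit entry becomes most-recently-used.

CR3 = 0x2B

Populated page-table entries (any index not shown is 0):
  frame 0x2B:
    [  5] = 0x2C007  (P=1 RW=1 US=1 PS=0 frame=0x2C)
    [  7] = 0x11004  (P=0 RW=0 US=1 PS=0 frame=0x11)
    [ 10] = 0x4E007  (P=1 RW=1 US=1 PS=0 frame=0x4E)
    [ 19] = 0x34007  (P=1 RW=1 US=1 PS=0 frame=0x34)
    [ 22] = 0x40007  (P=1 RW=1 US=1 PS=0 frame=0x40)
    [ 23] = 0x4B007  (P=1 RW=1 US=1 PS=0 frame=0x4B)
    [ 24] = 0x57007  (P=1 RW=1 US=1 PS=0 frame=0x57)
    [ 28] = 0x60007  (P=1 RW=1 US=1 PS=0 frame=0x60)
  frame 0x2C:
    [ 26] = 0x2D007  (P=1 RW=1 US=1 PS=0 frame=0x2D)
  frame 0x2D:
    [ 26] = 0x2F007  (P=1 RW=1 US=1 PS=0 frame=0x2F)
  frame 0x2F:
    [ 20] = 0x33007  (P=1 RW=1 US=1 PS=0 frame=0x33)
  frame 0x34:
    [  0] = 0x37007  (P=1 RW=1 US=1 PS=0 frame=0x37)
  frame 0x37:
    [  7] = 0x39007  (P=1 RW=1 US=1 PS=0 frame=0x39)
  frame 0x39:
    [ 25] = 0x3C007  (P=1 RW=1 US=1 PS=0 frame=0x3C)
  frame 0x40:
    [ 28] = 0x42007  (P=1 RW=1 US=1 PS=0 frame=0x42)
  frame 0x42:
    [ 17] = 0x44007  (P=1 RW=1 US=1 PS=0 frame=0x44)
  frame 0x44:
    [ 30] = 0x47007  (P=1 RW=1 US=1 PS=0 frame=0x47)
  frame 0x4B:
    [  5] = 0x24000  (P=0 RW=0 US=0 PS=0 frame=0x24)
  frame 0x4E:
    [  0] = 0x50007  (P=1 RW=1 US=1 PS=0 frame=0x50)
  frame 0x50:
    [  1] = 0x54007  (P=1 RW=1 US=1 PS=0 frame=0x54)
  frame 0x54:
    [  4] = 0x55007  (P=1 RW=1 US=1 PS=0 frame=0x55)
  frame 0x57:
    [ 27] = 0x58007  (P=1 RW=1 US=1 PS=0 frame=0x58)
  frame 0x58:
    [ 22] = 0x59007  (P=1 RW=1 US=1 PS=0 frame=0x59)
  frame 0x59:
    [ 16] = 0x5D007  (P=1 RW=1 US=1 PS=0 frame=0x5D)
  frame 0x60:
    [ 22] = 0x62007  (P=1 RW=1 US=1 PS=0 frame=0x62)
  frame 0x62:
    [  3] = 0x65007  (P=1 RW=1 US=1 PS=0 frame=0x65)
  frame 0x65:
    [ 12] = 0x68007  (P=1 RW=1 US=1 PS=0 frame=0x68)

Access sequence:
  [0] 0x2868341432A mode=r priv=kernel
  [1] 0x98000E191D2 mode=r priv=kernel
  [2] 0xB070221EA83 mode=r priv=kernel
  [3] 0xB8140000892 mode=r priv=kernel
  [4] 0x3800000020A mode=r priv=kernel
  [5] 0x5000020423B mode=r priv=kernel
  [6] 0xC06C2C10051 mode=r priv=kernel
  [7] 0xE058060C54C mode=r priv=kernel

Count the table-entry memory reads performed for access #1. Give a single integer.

Per-access translation:
#0 VA=0x2868341432A (r,kernel):
  [0] read 0x2B idx=5: raw=0x2C007 flags P=1 W=1 U=1 S=0
  [1] read 0x2C idx=26: raw=0x2D007 flags P=1 W=1 U=1 S=0
  [2] read 0x2D idx=26: raw=0x2F007 flags P=1 W=1 U=1 S=0
  [3] read 0x2F idx=20: raw=0x33007 flags P=1 W=1 U=1 S=0
  ✓ 0x3332A  — 4 lookups
#1 VA=0x98000E191D2 (r,kernel):
  [0] read 0x2B idx=19: raw=0x34007 flags P=1 W=1 U=1 S=0
  [1] read 0x34 idx=0: raw=0x37007 flags P=1 W=1 U=1 S=0
  [2] read 0x37 idx=7: raw=0x39007 flags P=1 W=1 U=1 S=0
  [3] read 0x39 idx=25: raw=0x3C007 flags P=1 W=1 U=1 S=0
  ✓ 0x3C1D2  — 4 lookups
#2 VA=0xB070221EA83 (r,kernel):
  [0] read 0x2B idx=22: raw=0x40007 flags P=1 W=1 U=1 S=0
  [1] read 0x40 idx=28: raw=0x42007 flags P=1 W=1 U=1 S=0
  [2] read 0x42 idx=17: raw=0x44007 flags P=1 W=1 U=1 S=0
  [3] read 0x44 idx=30: raw=0x47007 flags P=1 W=1 U=1 S=0
  ✓ 0x47A83  — 4 lookups
#3 VA=0xB8140000892 (r,kernel):
  [0] read 0x2B idx=23: raw=0x4B007 flags P=1 W=1 U=1 S=0
  [1] read 0x4B idx=5: raw=0x24000 flags P=0 W=0 U=0 S=0
  ⇒ fault: PAGE_NOT_PRESENT  — 2 lookups
#4 VA=0x3800000020A (r,kernel):
  [0] read 0x2B idx=7: raw=0x11004 flags P=0 W=0 U=1 S=0
  ⇒ fault: PAGE_NOT_PRESENT  — 1 lookups
#5 VA=0x5000020423B (r,kernel):
  [0] read 0x2B idx=10: raw=0x4E007 flags P=1 W=1 U=1 S=0
  [1] read 0x4E idx=0: raw=0x50007 flags P=1 W=1 U=1 S=0
  [2] read 0x50 idx=1: raw=0x54007 flags P=1 W=1 U=1 S=0
  [3] read 0x54 idx=4: raw=0x55007 flags P=1 W=1 U=1 S=0
  ✓ 0x5523B  — 4 lookups
#6 VA=0xC06C2C10051 (r,kernel):
  [0] read 0x2B idx=24: raw=0x57007 flags P=1 W=1 U=1 S=0
  [1] read 0x57 idx=27: raw=0x58007 flags P=1 W=1 U=1 S=0
  [2] read 0x58 idx=22: raw=0x59007 flags P=1 W=1 U=1 S=0
  [3] read 0x59 idx=16: raw=0x5D007 flags P=1 W=1 U=1 S=0
  ✓ 0x5D051  — 4 lookups
#7 VA=0xE058060C54C (r,kernel):
  [0] read 0x2B idx=28: raw=0x60007 flags P=1 W=1 U=1 S=0
  [1] read 0x60 idx=22: raw=0x62007 flags P=1 W=1 U=1 S=0
  [2] read 0x62 idx=3: raw=0x65007 flags P=1 W=1 U=1 S=0
  [3] read 0x65 idx=12: raw=0x68007 flags P=1 W=1 U=1 S=0
  ✓ 0x6854C  — 4 lookups

Entries read for #1: 4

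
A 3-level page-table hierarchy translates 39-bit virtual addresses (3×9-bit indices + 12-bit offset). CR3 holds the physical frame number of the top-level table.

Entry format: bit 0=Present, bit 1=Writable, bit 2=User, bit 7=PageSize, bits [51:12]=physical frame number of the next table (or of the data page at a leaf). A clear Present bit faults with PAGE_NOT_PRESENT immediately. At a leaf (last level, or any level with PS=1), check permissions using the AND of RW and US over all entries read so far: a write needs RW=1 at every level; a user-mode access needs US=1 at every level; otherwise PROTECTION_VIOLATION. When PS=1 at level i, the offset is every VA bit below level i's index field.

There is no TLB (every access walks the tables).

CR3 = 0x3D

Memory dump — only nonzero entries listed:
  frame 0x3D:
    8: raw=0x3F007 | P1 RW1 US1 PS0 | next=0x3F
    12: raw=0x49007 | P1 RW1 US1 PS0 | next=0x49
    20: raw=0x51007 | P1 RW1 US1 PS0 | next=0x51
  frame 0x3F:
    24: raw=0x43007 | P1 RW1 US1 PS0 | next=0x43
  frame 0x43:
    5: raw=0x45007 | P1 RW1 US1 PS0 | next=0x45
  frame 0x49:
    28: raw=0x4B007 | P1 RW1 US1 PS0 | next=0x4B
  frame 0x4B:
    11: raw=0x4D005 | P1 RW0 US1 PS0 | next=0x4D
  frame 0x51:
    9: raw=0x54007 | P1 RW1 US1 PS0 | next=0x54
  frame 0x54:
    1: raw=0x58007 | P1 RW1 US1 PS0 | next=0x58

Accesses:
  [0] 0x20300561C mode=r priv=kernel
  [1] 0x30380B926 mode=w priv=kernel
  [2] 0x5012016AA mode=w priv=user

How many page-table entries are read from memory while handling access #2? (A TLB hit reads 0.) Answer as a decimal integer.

Trace:
#0 VA=0x20300561C (r,kernel):
  L0: frame=0x3D idx=8 entry=0x3F007 [P=1 RW=1 US=1 PS=0]
  L1: frame=0x3F idx=24 entry=0x43007 [P=1 RW=1 US=1 PS=0]
  L2: frame=0x43 idx=5 entry=0x45007 [P=1 RW=1 US=1 PS=0]
  ✓ 0x4561C  — 3 lookups
#1 VA=0x30380B926 (w,kernel):
  L0: frame=0x3D idx=12 entry=0x49007 [P=1 RW=1 US=1 PS=0]
  L1: frame=0x49 idx=28 entry=0x4B007 [P=1 RW=1 US=1 PS=0]
  L2: frame=0x4B idx=11 entry=0x4D005 [P=1 RW=0 US=1 PS=0]
  → PROTECTION_VIOLATION  (3 entries read)
#2 VA=0x5012016AA (w,user):
  L0: frame=0x3D idx=20 entry=0x51007 [P=1 RW=1 US=1 PS=0]
  L1: frame=0x51 idx=9 entry=0x54007 [P=1 RW=1 US=1 PS=0]
  L2: frame=0x54 idx=1 entry=0x58007 [P=1 RW=1 US=1 PS=0]
  ✓ 0x586AA  — 3 lookups

Entries read for #2: 3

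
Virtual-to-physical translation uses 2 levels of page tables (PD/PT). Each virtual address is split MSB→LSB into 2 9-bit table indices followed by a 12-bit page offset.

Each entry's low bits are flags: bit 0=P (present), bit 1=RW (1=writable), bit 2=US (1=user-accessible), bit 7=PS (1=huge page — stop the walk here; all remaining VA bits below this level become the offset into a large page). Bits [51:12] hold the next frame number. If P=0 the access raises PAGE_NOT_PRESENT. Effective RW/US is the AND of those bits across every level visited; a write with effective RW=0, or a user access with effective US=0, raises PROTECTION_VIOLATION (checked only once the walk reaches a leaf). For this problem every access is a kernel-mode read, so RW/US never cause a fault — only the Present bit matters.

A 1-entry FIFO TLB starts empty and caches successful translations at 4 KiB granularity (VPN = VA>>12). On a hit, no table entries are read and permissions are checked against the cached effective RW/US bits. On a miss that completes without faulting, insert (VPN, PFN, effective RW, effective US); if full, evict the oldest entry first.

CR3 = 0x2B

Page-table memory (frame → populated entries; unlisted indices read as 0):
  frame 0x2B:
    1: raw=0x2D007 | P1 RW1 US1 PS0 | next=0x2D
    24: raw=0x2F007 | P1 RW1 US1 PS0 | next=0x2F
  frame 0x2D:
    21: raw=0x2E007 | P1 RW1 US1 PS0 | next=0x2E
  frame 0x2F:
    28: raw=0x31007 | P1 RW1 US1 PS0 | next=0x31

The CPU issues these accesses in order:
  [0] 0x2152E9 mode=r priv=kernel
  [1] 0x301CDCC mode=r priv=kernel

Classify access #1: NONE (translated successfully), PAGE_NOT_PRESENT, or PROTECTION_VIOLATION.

Per-access translation:
#0 VA=0x2152E9 (r,kernel):
  L0 @0x2B[1] → 0x2D007  P=1,RW=1,US=1,PS=0
  L1 @0x2D[21] → 0x2E007  P=1,RW=1,US=1,PS=0
  ⇒ phys 0x2E2E9  [2 reads]
#1 VA=0x301CDCC (r,kernel):
  L0 @0x2B[24] → 0x2F007  P=1,RW=1,US=1,PS=0
  L1 @0x2F[28] → 0x31007  P=1,RW=1,US=1,PS=0
  ⇒ phys 0x31DCC  [2 reads]

Access #1 fault: NONE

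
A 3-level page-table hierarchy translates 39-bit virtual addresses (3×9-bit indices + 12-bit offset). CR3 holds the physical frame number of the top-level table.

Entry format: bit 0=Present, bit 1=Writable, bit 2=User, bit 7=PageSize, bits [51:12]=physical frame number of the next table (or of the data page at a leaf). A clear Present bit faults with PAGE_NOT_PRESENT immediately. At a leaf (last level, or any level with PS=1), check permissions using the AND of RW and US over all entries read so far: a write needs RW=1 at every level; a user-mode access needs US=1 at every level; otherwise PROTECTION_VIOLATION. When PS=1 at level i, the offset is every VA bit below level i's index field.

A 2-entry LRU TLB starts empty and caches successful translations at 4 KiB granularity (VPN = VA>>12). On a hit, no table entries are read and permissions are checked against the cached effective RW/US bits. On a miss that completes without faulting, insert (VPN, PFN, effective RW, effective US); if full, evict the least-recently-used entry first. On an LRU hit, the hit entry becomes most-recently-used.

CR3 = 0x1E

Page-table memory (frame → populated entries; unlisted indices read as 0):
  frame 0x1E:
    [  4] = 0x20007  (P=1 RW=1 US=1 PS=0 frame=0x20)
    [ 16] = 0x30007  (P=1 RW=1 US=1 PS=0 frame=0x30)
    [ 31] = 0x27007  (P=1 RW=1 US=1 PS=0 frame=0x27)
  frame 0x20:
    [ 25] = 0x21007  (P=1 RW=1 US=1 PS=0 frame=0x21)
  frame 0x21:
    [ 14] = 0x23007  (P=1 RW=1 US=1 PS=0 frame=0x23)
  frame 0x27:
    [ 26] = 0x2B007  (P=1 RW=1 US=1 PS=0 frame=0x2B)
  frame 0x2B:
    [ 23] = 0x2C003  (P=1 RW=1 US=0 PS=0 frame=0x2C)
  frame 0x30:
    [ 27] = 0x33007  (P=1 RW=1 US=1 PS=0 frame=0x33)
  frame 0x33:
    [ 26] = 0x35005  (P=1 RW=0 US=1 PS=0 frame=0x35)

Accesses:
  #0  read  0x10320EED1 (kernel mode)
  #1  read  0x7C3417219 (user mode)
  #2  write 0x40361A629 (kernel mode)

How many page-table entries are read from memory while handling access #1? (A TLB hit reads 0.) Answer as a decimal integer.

Per-access translation:
#0 VA=0x10320EED1 (r,kernel):
  [0] read 0x1E idx=4: raw=0x20007 flags P=1 W=1 U=1 S=0
  [1] read 0x20 idx=25: raw=0x21007 flags P=1 W=1 U=1 S=0
  [2] read 0x21 idx=14: raw=0x23007 flags P=1 W=1 U=1 S=0
  → PA=0x23ED1  (3 entries read)
#1 VA=0x7C3417219 (r,user):
  [0] read 0x1E idx=31: raw=0x27007 flags P=1 W=1 U=1 S=0
  [1] read 0x27 idx=26: raw=0x2B007 flags P=1 W=1 U=1 S=0
  [2] read 0x2B idx=23: raw=0x2C003 flags P=1 W=1 U=0 S=0
  ⇒ fault: PROTECTION_VIOLATION  — 3 lookups
#2 VA=0x40361A629 (w,kernel):
  [0] read 0x1E idx=16: raw=0x30007 flags P=1 W=1 U=1 S=0
  [1] read 0x30 idx=27: raw=0x33007 flags P=1 W=1 U=1 S=0
  [2] read 0x33 idx=26: raw=0x35005 flags P=1 W=0 U=1 S=0
  ⇒ fault: PROTECTION_VIOLATION  — 3 lookups

Entries read for #1: 3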